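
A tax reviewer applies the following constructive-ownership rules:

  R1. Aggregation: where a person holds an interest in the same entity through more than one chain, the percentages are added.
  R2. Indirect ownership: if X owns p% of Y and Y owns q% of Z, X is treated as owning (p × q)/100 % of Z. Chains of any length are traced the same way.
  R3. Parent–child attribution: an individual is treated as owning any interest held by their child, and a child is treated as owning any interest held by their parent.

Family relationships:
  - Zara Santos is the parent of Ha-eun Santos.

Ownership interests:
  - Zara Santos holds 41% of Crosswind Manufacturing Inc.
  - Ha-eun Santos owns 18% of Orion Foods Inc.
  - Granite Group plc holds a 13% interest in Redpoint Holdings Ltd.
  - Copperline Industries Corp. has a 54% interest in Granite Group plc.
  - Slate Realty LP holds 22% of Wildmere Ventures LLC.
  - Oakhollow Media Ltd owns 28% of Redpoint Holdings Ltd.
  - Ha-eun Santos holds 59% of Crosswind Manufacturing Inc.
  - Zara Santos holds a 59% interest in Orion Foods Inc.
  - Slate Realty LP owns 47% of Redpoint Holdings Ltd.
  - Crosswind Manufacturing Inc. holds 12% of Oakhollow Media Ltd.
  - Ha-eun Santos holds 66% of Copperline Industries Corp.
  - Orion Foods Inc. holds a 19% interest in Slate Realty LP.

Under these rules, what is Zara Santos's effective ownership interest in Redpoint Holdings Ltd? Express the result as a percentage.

By parent–child attribution (R3), Zara Santos is treated as also owning Ha-eun Santos's interest in Crosswind Manufacturing Inc, giving 41% + 59% = 100%.
By parent–child attribution (R3), Zara Santos is treated as also owning Ha-eun Santos's interest in Orion Foods Inc, giving 59% + 18% = 77%.
By parent–child attribution (R3), Zara Santos is treated as owning Ha-eun Santos's 66% interest in Copperline Industries Corp.
Chain via Crosswind Manufacturing Inc. → Oakhollow Media Ltd (R2): 100% × 12% × 28% = 3.36% of Redpoint Holdings Ltd.
Chain via Orion Foods Inc. → Slate Realty LP (R2): 77% × 19% × 47% = 6.8761% of Redpoint Holdings Ltd.
Chain via Copperline Industries Corp. → Granite Group plc (R2): 66% × 54% × 13% = 4.6332% of Redpoint Holdings Ltd.
Aggregating (R1): 3.36% + 6.8761% + 4.6332% = 14.8693%.

14.8693%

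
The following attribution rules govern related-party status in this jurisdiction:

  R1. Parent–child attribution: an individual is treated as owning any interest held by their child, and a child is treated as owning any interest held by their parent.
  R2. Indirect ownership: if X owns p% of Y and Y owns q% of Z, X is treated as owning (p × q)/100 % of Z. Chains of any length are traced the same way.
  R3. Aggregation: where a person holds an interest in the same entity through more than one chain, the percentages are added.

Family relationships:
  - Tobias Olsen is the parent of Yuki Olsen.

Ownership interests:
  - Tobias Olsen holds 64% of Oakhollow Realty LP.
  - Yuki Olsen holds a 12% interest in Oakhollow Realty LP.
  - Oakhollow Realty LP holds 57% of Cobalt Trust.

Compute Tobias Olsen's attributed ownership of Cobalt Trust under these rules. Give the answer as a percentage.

By parent–child attribution (R1), Tobias Olsen is treated as also owning Yuki Olsen's interest in Oakhollow Realty LP, giving 64% + 12% = 76%.
Chain via Oakhollow Realty LP (R2): 76% × 57% = 43.32% of Cobalt Trust.

43.32%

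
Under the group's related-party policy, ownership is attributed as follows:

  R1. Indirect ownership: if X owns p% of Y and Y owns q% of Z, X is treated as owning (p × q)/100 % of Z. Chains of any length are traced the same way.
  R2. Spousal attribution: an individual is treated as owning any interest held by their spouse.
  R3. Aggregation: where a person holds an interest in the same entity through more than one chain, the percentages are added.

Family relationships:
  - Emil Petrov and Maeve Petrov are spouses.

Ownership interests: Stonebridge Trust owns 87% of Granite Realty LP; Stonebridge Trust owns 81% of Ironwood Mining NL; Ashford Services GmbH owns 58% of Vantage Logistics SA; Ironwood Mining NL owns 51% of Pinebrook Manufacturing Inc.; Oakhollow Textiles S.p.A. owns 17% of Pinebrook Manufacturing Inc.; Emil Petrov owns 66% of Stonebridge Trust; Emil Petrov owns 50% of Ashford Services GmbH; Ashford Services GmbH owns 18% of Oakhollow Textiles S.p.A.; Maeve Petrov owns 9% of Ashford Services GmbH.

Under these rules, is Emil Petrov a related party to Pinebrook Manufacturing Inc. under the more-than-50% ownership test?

No

By spousal attribution (R2), Emil Petrov is treated as also owning Maeve Petrov's interest in Ashford Services GmbH, giving 50% + 9% = 59%.
Chain via Ashford Services GmbH → Oakhollow Textiles S.p.A. (R1): 59% × 18% × 17% = 1.8054% of Pinebrook Manufacturing Inc.
Chain via Stonebridge Trust → Ironwood Mining NL (R1): 66% × 81% × 51% = 27.2646% of Pinebrook Manufacturing Inc.
Aggregating (R3): 1.8054% + 27.2646% = 29.07%.
29.07% does not exceed the 50% threshold, so Emil is not a related party to Pinebrook Manufacturing Inc.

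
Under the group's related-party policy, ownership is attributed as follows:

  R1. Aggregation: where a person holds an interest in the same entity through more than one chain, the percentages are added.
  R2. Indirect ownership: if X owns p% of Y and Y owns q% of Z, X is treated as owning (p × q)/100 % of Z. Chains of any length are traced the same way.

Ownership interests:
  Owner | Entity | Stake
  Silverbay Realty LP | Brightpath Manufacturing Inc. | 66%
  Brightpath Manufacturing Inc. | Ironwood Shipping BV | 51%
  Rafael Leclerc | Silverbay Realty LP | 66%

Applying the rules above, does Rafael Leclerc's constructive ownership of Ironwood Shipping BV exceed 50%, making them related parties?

No

Chain via Silverbay Realty LP → Brightpath Manufacturing Inc. (R2): 66% × 66% × 51% = 22.2156% of Ironwood Shipping BV.
22.2156% does not exceed the 50% threshold, so Rafael is not a related party to Ironwood Shipping BV.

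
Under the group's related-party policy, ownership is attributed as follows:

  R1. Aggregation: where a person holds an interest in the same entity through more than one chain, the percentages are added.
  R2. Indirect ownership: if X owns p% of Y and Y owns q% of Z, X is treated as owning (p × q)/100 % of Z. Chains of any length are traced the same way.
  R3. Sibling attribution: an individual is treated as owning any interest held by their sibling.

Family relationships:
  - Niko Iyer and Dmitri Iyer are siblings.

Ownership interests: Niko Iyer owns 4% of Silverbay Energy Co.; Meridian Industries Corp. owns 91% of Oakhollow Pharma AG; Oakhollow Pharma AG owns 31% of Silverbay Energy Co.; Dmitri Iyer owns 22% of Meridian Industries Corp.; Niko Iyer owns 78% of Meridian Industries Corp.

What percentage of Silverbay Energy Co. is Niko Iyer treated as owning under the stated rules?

32.21%

By sibling attribution (R3), Niko Iyer is treated as also owning Dmitri Iyer's interest in Meridian Industries Corp, giving 78% + 22% = 100%.
Chain via Meridian Industries Corp. → Oakhollow Pharma AG (R2): 100% × 91% × 31% = 28.21% of Silverbay Energy Co.
Direct interest in Silverbay Energy Co: 4%.
Aggregating (R1): 28.21% + 4% = 32.21%.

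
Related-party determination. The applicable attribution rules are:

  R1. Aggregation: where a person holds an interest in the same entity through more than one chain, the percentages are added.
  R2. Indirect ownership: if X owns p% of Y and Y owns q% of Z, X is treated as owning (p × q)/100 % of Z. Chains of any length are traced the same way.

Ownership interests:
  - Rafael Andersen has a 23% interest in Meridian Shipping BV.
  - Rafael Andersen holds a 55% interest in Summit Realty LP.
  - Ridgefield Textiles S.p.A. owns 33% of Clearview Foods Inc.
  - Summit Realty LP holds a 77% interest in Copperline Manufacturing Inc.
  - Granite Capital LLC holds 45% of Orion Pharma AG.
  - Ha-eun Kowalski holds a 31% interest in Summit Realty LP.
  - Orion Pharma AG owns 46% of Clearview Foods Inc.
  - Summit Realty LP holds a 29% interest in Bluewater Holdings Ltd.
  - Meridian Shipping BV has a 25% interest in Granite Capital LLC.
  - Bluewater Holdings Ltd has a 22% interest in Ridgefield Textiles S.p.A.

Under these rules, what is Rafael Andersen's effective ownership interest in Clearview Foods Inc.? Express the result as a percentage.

2.34822%

Chain via Meridian Shipping BV → Granite Capital LLC → Orion Pharma AG (R2): 23% × 25% × 45% × 46% = 1.19025% of Clearview Foods Inc.
Chain via Summit Realty LP → Bluewater Holdings Ltd → Ridgefield Textiles S.p.A. (R2): 55% × 29% × 22% × 33% = 1.15797% of Clearview Foods Inc.
Aggregating (R1): 1.19025% + 1.15797% = 2.34822%.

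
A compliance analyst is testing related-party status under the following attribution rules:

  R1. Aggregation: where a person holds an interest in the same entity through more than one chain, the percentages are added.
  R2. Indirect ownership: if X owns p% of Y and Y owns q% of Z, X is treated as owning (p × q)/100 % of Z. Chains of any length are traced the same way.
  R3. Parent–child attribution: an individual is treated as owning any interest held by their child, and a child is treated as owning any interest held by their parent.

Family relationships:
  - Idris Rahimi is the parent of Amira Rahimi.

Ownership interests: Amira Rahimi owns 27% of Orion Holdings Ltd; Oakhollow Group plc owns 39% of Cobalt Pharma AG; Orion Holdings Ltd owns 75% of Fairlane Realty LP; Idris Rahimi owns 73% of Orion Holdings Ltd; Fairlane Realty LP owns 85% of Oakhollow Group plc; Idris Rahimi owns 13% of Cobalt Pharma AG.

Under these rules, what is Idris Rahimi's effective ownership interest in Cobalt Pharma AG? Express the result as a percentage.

By parent–child attribution (R3), Idris Rahimi is treated as also owning Amira Rahimi's interest in Orion Holdings Ltd, giving 73% + 27% = 100%.
Chain via Orion Holdings Ltd → Fairlane Realty LP → Oakhollow Group plc (R2): 100% × 75% × 85% × 39% = 24.8625% of Cobalt Pharma AG.
Direct interest in Cobalt Pharma AG: 13%.
Aggregating (R1): 24.8625% + 13% = 37.8625%.

37.8625%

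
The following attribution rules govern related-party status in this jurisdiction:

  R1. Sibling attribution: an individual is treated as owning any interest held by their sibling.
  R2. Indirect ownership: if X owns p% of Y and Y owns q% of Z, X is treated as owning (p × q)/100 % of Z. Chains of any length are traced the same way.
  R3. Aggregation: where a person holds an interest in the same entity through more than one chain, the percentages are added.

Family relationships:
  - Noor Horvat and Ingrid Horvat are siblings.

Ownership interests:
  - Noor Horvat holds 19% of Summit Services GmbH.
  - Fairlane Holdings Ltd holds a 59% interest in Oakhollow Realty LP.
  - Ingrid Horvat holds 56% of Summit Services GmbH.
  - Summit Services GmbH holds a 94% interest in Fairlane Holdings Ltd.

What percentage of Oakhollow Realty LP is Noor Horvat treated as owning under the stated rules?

41.595%

By sibling attribution (R1), Noor Horvat is treated as also owning Ingrid Horvat's interest in Summit Services GmbH, giving 19% + 56% = 75%.
Chain via Summit Services GmbH → Fairlane Holdings Ltd (R2): 75% × 94% × 59% = 41.595% of Oakhollow Realty LP.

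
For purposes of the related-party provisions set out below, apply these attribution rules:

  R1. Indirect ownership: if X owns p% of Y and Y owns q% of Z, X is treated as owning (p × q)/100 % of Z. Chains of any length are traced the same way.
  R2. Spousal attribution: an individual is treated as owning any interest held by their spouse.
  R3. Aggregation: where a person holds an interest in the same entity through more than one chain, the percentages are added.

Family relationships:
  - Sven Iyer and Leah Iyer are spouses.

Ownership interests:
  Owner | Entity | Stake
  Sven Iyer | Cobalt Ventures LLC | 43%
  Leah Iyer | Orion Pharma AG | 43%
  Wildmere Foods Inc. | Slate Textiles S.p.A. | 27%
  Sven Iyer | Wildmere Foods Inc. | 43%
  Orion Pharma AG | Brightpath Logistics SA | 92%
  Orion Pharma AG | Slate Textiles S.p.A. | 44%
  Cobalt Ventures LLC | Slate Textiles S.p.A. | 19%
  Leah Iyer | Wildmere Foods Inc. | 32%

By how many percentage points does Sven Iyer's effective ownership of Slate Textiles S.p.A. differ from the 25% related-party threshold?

By spousal attribution (R2), Sven Iyer is treated as also owning Leah Iyer's interest in Wildmere Foods Inc, giving 43% + 32% = 75%.
By spousal attribution (R2), Sven Iyer is treated as owning Leah Iyer's 43% interest in Orion Pharma AG.
Chain via Cobalt Ventures LLC (R1): 43% × 19% = 8.17% of Slate Textiles S.p.A.
Chain via Wildmere Foods Inc. (R1): 75% × 27% = 20.25% of Slate Textiles S.p.A.
Chain via Orion Pharma AG (R1): 43% × 44% = 18.92% of Slate Textiles S.p.A.
Aggregating (R3): 8.17% + 20.25% + 18.92% = 47.34%.
47.34% exceeds the 25% threshold by 22.34 percentage points.

22.34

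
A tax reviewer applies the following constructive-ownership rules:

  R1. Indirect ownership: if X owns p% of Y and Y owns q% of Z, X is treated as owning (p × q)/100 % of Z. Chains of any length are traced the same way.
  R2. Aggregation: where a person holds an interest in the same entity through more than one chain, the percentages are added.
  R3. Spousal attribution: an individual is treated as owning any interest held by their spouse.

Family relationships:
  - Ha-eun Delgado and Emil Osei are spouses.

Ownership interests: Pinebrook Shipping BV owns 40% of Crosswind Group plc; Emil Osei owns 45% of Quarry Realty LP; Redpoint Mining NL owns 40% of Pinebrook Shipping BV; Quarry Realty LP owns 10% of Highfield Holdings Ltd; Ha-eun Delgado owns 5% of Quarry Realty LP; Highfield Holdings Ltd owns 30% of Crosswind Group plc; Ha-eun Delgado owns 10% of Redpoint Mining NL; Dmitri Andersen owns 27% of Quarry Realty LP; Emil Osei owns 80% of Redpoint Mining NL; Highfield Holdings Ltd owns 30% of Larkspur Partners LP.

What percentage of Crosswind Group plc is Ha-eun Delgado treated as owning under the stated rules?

By spousal attribution (R3), Ha-eun Delgado is treated as also owning Emil Osei's interest in Quarry Realty LP, giving 5% + 45% = 50%.
By spousal attribution (R3), Ha-eun Delgado is treated as also owning Emil Osei's interest in Redpoint Mining NL, giving 10% + 80% = 90%.
Chain via Quarry Realty LP → Highfield Holdings Ltd (R1): 50% × 10% × 30% = 1.5% of Crosswind Group plc.
Chain via Redpoint Mining NL → Pinebrook Shipping BV (R1): 90% × 40% × 40% = 14.4% of Crosswind Group plc.
Aggregating (R2): 1.5% + 14.4% = 15.9%.

15.9%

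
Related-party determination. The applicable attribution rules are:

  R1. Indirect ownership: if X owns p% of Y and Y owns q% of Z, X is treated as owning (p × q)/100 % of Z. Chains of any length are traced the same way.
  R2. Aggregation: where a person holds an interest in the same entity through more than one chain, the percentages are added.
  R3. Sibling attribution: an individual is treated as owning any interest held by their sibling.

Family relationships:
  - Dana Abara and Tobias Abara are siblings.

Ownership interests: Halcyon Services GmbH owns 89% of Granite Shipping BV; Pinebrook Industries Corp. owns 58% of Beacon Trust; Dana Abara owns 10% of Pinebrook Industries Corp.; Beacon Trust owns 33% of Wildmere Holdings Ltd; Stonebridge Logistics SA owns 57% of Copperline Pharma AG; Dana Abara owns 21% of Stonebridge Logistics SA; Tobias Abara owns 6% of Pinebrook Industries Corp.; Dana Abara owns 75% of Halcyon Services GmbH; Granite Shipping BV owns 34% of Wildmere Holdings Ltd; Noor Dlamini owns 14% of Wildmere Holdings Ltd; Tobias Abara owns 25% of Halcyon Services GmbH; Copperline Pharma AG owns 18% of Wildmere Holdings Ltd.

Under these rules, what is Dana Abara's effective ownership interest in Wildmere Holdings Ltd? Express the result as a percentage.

By sibling attribution (R3), Dana Abara is treated as also owning Tobias Abara's interest in Halcyon Services GmbH, giving 75% + 25% = 100%.
By sibling attribution (R3), Dana Abara is treated as also owning Tobias Abara's interest in Pinebrook Industries Corp, giving 10% + 6% = 16%.
Chain via Halcyon Services GmbH → Granite Shipping BV (R1): 100% × 89% × 34% = 30.26% of Wildmere Holdings Ltd.
Chain via Pinebrook Industries Corp. → Beacon Trust (R1): 16% × 58% × 33% = 3.0624% of Wildmere Holdings Ltd.
Chain via Stonebridge Logistics SA → Copperline Pharma AG (R1): 21% × 57% × 18% = 2.1546% of Wildmere Holdings Ltd.
Aggregating (R2): 30.26% + 3.0624% + 2.1546% = 35.477%.

35.477%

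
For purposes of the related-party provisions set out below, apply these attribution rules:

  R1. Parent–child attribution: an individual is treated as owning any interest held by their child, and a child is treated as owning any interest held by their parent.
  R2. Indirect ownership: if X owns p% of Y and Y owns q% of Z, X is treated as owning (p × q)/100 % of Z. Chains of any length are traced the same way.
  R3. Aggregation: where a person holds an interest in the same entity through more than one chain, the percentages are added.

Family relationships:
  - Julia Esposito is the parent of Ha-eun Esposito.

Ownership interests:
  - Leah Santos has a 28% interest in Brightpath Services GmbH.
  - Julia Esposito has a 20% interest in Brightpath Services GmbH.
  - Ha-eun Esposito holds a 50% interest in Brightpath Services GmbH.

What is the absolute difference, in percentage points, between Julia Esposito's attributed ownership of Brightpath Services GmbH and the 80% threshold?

By parent–child attribution (R1), Julia Esposito is treated as also owning Ha-eun Esposito's interest in Brightpath Services GmbH, giving 20% + 50% = 70%.
Direct interest in Brightpath Services GmbH: 70%.
70% falls short of the 80% threshold by 10 percentage points.

10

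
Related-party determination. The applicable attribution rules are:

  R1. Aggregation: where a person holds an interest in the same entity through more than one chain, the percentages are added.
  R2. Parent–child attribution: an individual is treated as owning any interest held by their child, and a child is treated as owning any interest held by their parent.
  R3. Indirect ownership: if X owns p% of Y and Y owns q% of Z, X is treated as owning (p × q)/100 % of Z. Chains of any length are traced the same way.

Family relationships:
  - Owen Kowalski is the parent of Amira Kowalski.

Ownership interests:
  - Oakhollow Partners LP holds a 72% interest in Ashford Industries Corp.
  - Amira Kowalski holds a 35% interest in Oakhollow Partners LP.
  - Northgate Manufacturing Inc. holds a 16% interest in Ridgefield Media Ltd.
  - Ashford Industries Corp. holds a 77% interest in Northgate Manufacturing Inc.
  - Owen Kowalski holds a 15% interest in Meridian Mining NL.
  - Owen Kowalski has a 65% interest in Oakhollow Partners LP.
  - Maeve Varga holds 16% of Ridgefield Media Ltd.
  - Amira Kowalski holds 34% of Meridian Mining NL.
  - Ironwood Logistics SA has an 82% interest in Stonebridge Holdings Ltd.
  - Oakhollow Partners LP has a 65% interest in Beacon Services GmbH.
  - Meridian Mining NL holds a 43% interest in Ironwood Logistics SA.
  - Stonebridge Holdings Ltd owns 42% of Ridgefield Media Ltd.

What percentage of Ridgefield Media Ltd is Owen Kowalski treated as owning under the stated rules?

By parent–child attribution (R2), Owen Kowalski is treated as also owning Amira Kowalski's interest in Oakhollow Partners LP, giving 65% + 35% = 100%.
By parent–child attribution (R2), Owen Kowalski is treated as also owning Amira Kowalski's interest in Meridian Mining NL, giving 15% + 34% = 49%.
Chain via Oakhollow Partners LP → Ashford Industries Corp. → Northgate Manufacturing Inc. (R3): 100% × 72% × 77% × 16% = 8.8704% of Ridgefield Media Ltd.
Chain via Meridian Mining NL → Ironwood Logistics SA → Stonebridge Holdings Ltd (R3): 49% × 43% × 82% × 42% = 7.256508% of Ridgefield Media Ltd.
Aggregating (R1): 8.8704% + 7.256508% = 16.126908%.

16.126908%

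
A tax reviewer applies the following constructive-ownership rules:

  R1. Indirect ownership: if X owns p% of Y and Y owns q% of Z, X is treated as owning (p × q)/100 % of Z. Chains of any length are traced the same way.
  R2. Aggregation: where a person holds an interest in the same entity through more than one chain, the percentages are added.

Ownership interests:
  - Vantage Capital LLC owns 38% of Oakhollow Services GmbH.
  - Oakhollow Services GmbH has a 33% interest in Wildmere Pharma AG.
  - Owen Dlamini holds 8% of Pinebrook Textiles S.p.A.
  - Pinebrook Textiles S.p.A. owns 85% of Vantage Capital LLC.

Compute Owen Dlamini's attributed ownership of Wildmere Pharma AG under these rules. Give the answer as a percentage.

0.85272%

Chain via Pinebrook Textiles S.p.A. → Vantage Capital LLC → Oakhollow Services GmbH (R1): 8% × 85% × 38% × 33% = 0.85272% of Wildmere Pharma AG.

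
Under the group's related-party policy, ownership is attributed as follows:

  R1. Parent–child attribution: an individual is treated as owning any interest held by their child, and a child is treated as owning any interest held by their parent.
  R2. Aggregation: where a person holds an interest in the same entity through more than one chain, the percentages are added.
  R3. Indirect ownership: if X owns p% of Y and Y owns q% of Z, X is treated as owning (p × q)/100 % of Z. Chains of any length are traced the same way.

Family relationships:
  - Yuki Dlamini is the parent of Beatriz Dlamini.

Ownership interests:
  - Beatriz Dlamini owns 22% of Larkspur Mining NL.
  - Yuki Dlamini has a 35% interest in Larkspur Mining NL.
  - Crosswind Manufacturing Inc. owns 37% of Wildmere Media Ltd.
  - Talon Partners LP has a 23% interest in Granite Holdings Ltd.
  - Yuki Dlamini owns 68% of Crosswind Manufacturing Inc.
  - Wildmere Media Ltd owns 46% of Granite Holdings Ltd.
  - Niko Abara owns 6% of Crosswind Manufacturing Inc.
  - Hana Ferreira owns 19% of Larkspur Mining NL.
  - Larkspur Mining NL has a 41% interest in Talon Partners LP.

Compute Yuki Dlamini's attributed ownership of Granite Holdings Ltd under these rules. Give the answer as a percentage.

By parent–child attribution (R1), Yuki Dlamini is treated as also owning Beatriz Dlamini's interest in Larkspur Mining NL, giving 35% + 22% = 57%.
Chain via Larkspur Mining NL → Talon Partners LP (R3): 57% × 41% × 23% = 5.3751% of Granite Holdings Ltd.
Chain via Crosswind Manufacturing Inc. → Wildmere Media Ltd (R3): 68% × 37% × 46% = 11.5736% of Granite Holdings Ltd.
Aggregating (R2): 5.3751% + 11.5736% = 16.9487%.

16.9487%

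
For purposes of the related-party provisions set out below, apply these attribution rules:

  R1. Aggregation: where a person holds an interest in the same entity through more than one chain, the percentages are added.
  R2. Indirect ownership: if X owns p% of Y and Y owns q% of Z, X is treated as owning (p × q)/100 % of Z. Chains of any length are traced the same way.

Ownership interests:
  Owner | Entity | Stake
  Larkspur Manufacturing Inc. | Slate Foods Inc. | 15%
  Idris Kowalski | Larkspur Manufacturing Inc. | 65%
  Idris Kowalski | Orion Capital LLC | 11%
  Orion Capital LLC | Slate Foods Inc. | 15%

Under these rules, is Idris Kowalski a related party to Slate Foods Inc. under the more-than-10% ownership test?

Chain via Larkspur Manufacturing Inc. (R2): 65% × 15% = 9.75% of Slate Foods Inc.
Chain via Orion Capital LLC (R2): 11% × 15% = 1.65% of Slate Foods Inc.
Aggregating (R1): 9.75% + 1.65% = 11.4%.
11.4% exceeds the 10% threshold, so Idris is a related party to Slate Foods Inc.

Yes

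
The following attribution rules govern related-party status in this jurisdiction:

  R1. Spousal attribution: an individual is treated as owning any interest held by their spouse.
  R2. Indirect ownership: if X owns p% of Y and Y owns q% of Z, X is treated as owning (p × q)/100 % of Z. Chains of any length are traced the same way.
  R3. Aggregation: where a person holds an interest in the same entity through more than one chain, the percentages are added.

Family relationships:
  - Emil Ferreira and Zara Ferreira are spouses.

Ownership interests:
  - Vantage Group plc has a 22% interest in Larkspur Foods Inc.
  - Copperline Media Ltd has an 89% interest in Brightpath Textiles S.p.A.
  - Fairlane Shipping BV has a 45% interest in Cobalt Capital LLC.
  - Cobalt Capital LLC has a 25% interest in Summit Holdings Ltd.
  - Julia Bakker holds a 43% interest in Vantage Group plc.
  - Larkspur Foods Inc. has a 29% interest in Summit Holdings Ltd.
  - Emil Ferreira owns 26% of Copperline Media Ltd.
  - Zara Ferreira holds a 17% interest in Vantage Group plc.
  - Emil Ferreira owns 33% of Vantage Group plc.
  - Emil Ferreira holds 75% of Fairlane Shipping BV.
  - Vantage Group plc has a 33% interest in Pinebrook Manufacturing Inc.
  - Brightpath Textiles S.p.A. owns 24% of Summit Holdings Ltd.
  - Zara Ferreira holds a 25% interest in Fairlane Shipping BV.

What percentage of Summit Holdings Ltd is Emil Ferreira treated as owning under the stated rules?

By spousal attribution (R1), Emil Ferreira is treated as also owning Zara Ferreira's interest in Vantage Group plc, giving 33% + 17% = 50%.
By spousal attribution (R1), Emil Ferreira is treated as also owning Zara Ferreira's interest in Fairlane Shipping BV, giving 75% + 25% = 100%.
Chain via Vantage Group plc → Larkspur Foods Inc. (R2): 50% × 22% × 29% = 3.19% of Summit Holdings Ltd.
Chain via Copperline Media Ltd → Brightpath Textiles S.p.A. (R2): 26% × 89% × 24% = 5.5536% of Summit Holdings Ltd.
Chain via Fairlane Shipping BV → Cobalt Capital LLC (R2): 100% × 45% × 25% = 11.25% of Summit Holdings Ltd.
Aggregating (R3): 3.19% + 5.5536% + 11.25% = 19.9936%.

19.9936%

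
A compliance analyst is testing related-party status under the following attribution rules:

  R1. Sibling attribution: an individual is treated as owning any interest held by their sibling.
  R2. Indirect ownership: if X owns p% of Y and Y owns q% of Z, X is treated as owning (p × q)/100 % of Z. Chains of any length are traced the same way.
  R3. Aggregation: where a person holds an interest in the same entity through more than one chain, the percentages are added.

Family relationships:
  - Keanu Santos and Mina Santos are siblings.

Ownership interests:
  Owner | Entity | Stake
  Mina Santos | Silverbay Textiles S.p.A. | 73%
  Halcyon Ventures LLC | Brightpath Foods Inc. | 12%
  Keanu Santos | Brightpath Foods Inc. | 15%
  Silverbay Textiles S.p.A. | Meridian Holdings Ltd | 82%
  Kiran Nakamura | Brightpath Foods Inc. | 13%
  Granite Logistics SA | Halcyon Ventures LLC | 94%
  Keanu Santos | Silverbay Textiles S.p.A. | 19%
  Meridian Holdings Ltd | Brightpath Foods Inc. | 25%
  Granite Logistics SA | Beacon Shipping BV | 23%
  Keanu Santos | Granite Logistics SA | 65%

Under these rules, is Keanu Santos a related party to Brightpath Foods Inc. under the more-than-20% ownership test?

Yes

By sibling attribution (R1), Keanu Santos is treated as also owning Mina Santos's interest in Silverbay Textiles S.p.A, giving 19% + 73% = 92%.
Chain via Silverbay Textiles S.p.A. → Meridian Holdings Ltd (R2): 92% × 82% × 25% = 18.86% of Brightpath Foods Inc.
Chain via Granite Logistics SA → Halcyon Ventures LLC (R2): 65% × 94% × 12% = 7.332% of Brightpath Foods Inc.
Direct interest in Brightpath Foods Inc: 15%.
Aggregating (R3): 18.86% + 7.332% + 15% = 41.192%.
41.192% exceeds the 20% threshold, so Keanu is a related party to Brightpath Foods Inc.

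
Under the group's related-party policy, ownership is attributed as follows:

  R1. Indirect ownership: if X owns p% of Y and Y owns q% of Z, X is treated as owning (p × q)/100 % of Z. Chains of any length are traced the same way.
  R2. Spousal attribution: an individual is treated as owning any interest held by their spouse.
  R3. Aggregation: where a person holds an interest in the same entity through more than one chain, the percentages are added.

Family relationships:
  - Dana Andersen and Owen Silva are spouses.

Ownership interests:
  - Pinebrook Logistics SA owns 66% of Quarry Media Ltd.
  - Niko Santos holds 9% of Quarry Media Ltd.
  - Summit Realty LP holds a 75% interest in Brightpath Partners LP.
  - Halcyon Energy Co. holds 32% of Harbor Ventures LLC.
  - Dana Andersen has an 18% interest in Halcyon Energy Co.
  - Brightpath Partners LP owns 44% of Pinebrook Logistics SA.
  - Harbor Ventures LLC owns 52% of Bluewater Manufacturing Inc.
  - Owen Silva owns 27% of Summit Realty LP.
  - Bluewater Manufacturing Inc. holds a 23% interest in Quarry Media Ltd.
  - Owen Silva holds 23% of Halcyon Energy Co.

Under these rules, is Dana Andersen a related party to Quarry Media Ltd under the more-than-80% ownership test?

No

By spousal attribution (R2), Dana Andersen is treated as also owning Owen Silva's interest in Halcyon Energy Co, giving 18% + 23% = 41%.
By spousal attribution (R2), Dana Andersen is treated as owning Owen Silva's 27% interest in Summit Realty LP.
Chain via Halcyon Energy Co. → Harbor Ventures LLC → Bluewater Manufacturing Inc. (R1): 41% × 32% × 52% × 23% = 1.569152% of Quarry Media Ltd.
Chain via Summit Realty LP → Brightpath Partners LP → Pinebrook Logistics SA (R1): 27% × 75% × 44% × 66% = 5.8806% of Quarry Media Ltd.
Aggregating (R3): 1.569152% + 5.8806% = 7.449752%.
7.449752% does not exceed the 80% threshold, so Dana is not a related party to Quarry Media Ltd.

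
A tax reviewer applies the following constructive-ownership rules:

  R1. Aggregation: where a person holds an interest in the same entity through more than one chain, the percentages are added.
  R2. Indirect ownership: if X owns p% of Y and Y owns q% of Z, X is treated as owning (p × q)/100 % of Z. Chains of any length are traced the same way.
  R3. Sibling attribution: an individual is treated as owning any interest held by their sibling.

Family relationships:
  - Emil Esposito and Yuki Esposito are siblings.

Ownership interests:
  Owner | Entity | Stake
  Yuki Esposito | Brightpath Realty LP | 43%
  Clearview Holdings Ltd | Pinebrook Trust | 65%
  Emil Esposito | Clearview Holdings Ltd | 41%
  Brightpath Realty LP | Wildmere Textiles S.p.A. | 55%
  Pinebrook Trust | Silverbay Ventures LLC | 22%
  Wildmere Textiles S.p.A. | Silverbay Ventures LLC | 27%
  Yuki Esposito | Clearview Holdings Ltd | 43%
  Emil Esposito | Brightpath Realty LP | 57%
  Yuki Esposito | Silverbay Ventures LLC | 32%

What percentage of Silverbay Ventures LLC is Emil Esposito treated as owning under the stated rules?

By sibling attribution (R3), Emil Esposito is treated as also owning Yuki Esposito's interest in Clearview Holdings Ltd, giving 41% + 43% = 84%.
By sibling attribution (R3), Emil Esposito is treated as also owning Yuki Esposito's interest in Brightpath Realty LP, giving 57% + 43% = 100%.
By sibling attribution (R3), Emil Esposito is treated as owning Yuki Esposito's 32% interest in Silverbay Ventures LLC.
Chain via Clearview Holdings Ltd → Pinebrook Trust (R2): 84% × 65% × 22% = 12.012% of Silverbay Ventures LLC.
Chain via Brightpath Realty LP → Wildmere Textiles S.p.A. (R2): 100% × 55% × 27% = 14.85% of Silverbay Ventures LLC.
Direct interest in Silverbay Ventures LLC: 32%.
Aggregating (R1): 12.012% + 14.85% + 32% = 58.862%.

58.862%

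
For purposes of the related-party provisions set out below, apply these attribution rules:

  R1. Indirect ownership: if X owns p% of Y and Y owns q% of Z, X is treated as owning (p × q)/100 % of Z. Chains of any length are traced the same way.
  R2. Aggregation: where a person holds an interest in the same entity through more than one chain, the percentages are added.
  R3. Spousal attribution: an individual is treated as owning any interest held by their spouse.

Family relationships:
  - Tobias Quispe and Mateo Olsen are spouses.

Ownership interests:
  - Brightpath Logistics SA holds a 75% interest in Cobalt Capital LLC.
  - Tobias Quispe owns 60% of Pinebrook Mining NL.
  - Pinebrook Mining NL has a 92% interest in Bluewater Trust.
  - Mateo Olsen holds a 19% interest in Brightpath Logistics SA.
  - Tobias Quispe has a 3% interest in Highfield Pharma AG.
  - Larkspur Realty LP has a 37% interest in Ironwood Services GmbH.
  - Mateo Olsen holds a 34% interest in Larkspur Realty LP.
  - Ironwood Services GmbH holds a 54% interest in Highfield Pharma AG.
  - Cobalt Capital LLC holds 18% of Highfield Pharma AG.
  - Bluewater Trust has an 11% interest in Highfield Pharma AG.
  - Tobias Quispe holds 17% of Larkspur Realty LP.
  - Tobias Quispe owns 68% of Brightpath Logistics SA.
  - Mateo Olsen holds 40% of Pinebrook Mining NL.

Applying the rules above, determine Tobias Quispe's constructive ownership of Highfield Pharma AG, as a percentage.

35.0548%

By spousal attribution (R3), Tobias Quispe is treated as also owning Mateo Olsen's interest in Brightpath Logistics SA, giving 68% + 19% = 87%.
By spousal attribution (R3), Tobias Quispe is treated as also owning Mateo Olsen's interest in Pinebrook Mining NL, giving 60% + 40% = 100%.
By spousal attribution (R3), Tobias Quispe is treated as also owning Mateo Olsen's interest in Larkspur Realty LP, giving 17% + 34% = 51%.
Chain via Brightpath Logistics SA → Cobalt Capital LLC (R1): 87% × 75% × 18% = 11.745% of Highfield Pharma AG.
Chain via Pinebrook Mining NL → Bluewater Trust (R1): 100% × 92% × 11% = 10.12% of Highfield Pharma AG.
Chain via Larkspur Realty LP → Ironwood Services GmbH (R1): 51% × 37% × 54% = 10.1898% of Highfield Pharma AG.
Direct interest in Highfield Pharma AG: 3%.
Aggregating (R2): 11.745% + 10.12% + 10.1898% + 3% = 35.0548%.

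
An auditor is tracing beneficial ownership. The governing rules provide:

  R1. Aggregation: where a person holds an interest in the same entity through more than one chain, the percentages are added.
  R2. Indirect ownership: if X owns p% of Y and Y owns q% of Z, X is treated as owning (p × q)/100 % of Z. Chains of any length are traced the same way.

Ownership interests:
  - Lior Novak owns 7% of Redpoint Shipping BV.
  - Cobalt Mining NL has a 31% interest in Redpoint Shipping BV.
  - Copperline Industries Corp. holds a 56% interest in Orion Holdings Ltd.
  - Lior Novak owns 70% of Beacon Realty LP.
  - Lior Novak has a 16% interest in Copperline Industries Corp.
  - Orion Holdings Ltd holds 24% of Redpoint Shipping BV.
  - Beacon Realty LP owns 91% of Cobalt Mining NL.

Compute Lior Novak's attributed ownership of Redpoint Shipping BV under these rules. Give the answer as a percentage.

Chain via Beacon Realty LP → Cobalt Mining NL (R2): 70% × 91% × 31% = 19.747% of Redpoint Shipping BV.
Chain via Copperline Industries Corp. → Orion Holdings Ltd (R2): 16% × 56% × 24% = 2.1504% of Redpoint Shipping BV.
Direct interest in Redpoint Shipping BV: 7%.
Aggregating (R1): 19.747% + 2.1504% + 7% = 28.8974%.

28.8974%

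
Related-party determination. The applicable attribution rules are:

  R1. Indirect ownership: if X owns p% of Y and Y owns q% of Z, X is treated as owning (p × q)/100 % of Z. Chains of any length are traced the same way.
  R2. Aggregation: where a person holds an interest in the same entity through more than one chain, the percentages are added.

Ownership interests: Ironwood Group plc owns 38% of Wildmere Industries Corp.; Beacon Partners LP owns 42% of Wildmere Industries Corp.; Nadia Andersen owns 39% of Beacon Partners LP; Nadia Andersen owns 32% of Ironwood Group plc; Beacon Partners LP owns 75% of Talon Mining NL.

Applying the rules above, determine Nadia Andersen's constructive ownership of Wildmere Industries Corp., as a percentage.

Chain via Beacon Partners LP (R1): 39% × 42% = 16.38% of Wildmere Industries Corp.
Chain via Ironwood Group plc (R1): 32% × 38% = 12.16% of Wildmere Industries Corp.
Aggregating (R2): 16.38% + 12.16% = 28.54%.

28.54%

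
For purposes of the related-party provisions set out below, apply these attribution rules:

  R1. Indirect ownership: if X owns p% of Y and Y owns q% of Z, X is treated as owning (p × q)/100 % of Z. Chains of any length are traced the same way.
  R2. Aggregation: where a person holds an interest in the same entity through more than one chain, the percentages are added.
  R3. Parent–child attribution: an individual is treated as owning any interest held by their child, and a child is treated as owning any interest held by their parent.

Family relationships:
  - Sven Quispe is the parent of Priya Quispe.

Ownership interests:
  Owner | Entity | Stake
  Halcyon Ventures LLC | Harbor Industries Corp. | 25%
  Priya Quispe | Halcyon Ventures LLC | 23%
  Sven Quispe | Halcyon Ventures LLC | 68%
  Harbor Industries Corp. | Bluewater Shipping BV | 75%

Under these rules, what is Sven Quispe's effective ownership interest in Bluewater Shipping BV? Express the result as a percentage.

17.0625%

By parent–child attribution (R3), Sven Quispe is treated as also owning Priya Quispe's interest in Halcyon Ventures LLC, giving 68% + 23% = 91%.
Chain via Halcyon Ventures LLC → Harbor Industries Corp. (R1): 91% × 25% × 75% = 17.0625% of Bluewater Shipping BV.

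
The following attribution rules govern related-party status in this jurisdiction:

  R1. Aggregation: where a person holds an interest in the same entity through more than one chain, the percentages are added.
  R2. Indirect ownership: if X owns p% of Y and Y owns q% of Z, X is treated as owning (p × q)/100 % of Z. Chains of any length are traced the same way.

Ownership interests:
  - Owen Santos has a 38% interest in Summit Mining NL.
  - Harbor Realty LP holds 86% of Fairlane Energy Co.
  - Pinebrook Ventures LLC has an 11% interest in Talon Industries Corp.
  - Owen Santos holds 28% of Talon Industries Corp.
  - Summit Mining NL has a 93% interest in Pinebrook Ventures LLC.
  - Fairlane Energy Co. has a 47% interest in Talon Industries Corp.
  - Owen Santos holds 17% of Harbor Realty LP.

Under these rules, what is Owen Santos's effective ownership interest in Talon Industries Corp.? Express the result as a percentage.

Chain via Summit Mining NL → Pinebrook Ventures LLC (R2): 38% × 93% × 11% = 3.8874% of Talon Industries Corp.
Chain via Harbor Realty LP → Fairlane Energy Co. (R2): 17% × 86% × 47% = 6.8714% of Talon Industries Corp.
Direct interest in Talon Industries Corp: 28%.
Aggregating (R1): 3.8874% + 6.8714% + 28% = 38.7588%.

38.7588%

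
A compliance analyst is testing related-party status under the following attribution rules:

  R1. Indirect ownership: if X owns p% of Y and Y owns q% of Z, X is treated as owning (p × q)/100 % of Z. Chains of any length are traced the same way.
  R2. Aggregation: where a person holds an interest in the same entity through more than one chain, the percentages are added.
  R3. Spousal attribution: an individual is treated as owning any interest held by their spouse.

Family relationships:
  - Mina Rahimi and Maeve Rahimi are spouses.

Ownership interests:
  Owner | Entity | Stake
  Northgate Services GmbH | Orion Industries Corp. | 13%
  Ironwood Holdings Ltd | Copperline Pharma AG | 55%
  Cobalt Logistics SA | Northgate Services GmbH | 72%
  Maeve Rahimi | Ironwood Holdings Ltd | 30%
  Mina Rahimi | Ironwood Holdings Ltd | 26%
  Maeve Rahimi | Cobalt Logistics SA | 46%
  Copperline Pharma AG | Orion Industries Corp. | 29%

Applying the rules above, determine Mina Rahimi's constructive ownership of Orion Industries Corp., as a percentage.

By spousal attribution (R3), Mina Rahimi is treated as also owning Maeve Rahimi's interest in Ironwood Holdings Ltd, giving 26% + 30% = 56%.
By spousal attribution (R3), Mina Rahimi is treated as owning Maeve Rahimi's 46% interest in Cobalt Logistics SA.
Chain via Ironwood Holdings Ltd → Copperline Pharma AG (R1): 56% × 55% × 29% = 8.932% of Orion Industries Corp.
Chain via Cobalt Logistics SA → Northgate Services GmbH (R1): 46% × 72% × 13% = 4.3056% of Orion Industries Corp.
Aggregating (R2): 8.932% + 4.3056% = 13.2376%.

13.2376%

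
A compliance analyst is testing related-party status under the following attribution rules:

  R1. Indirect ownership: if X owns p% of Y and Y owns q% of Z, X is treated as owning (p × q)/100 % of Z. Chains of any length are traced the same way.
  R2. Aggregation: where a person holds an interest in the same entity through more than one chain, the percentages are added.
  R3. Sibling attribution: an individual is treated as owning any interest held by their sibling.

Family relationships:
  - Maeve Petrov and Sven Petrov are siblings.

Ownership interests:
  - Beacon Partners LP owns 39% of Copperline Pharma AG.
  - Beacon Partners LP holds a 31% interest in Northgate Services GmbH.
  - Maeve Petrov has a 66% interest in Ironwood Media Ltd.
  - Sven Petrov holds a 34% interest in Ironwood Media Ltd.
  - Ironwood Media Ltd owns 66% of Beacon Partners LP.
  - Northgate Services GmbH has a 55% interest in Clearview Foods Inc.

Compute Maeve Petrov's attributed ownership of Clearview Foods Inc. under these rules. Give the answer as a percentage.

11.253%

By sibling attribution (R3), Maeve Petrov is treated as also owning Sven Petrov's interest in Ironwood Media Ltd, giving 66% + 34% = 100%.
Chain via Ironwood Media Ltd → Beacon Partners LP → Northgate Services GmbH (R1): 100% × 66% × 31% × 55% = 11.253% of Clearview Foods Inc.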